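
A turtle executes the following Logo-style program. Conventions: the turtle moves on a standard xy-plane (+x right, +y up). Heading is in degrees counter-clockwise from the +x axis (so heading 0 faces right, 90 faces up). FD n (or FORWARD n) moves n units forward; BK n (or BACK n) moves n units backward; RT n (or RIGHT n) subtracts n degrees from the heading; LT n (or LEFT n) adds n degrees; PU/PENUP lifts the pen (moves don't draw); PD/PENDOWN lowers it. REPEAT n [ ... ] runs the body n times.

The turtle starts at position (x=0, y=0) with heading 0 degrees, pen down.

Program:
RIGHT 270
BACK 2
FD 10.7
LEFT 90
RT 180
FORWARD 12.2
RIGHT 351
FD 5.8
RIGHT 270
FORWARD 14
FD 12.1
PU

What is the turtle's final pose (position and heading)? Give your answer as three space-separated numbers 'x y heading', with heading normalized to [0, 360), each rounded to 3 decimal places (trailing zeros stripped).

Executing turtle program step by step:
Start: pos=(0,0), heading=0, pen down
RT 270: heading 0 -> 90
BK 2: (0,0) -> (0,-2) [heading=90, draw]
FD 10.7: (0,-2) -> (0,8.7) [heading=90, draw]
LT 90: heading 90 -> 180
RT 180: heading 180 -> 0
FD 12.2: (0,8.7) -> (12.2,8.7) [heading=0, draw]
RT 351: heading 0 -> 9
FD 5.8: (12.2,8.7) -> (17.929,9.607) [heading=9, draw]
RT 270: heading 9 -> 99
FD 14: (17.929,9.607) -> (15.739,23.435) [heading=99, draw]
FD 12.1: (15.739,23.435) -> (13.846,35.386) [heading=99, draw]
PU: pen up
Final: pos=(13.846,35.386), heading=99, 6 segment(s) drawn

Answer: 13.846 35.386 99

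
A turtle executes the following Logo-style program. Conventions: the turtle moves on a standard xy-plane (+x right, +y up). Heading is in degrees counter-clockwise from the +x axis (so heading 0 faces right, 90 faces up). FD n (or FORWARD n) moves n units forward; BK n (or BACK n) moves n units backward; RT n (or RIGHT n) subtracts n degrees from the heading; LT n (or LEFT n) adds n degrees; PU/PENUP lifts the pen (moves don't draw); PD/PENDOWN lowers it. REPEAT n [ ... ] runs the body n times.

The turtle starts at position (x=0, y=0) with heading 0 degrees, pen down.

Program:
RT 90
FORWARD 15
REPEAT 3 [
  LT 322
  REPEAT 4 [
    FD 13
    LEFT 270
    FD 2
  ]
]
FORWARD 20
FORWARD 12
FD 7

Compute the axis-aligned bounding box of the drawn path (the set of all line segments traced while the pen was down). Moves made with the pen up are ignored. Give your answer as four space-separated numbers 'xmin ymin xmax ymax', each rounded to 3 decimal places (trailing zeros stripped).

Answer: -35.628 -25.244 7.928 3.991

Derivation:
Executing turtle program step by step:
Start: pos=(0,0), heading=0, pen down
RT 90: heading 0 -> 270
FD 15: (0,0) -> (0,-15) [heading=270, draw]
REPEAT 3 [
  -- iteration 1/3 --
  LT 322: heading 270 -> 232
  REPEAT 4 [
    -- iteration 1/4 --
    FD 13: (0,-15) -> (-8.004,-25.244) [heading=232, draw]
    LT 270: heading 232 -> 142
    FD 2: (-8.004,-25.244) -> (-9.58,-24.013) [heading=142, draw]
    -- iteration 2/4 --
    FD 13: (-9.58,-24.013) -> (-19.824,-16.009) [heading=142, draw]
    LT 270: heading 142 -> 52
    FD 2: (-19.824,-16.009) -> (-18.592,-14.433) [heading=52, draw]
    -- iteration 3/4 --
    FD 13: (-18.592,-14.433) -> (-10.589,-4.189) [heading=52, draw]
    LT 270: heading 52 -> 322
    FD 2: (-10.589,-4.189) -> (-9.013,-5.42) [heading=322, draw]
    -- iteration 4/4 --
    FD 13: (-9.013,-5.42) -> (1.231,-13.424) [heading=322, draw]
    LT 270: heading 322 -> 232
    FD 2: (1.231,-13.424) -> (0,-15) [heading=232, draw]
  ]
  -- iteration 2/3 --
  LT 322: heading 232 -> 194
  REPEAT 4 [
    -- iteration 1/4 --
    FD 13: (0,-15) -> (-12.614,-18.145) [heading=194, draw]
    LT 270: heading 194 -> 104
    FD 2: (-12.614,-18.145) -> (-13.098,-16.204) [heading=104, draw]
    -- iteration 2/4 --
    FD 13: (-13.098,-16.204) -> (-16.243,-3.591) [heading=104, draw]
    LT 270: heading 104 -> 14
    FD 2: (-16.243,-3.591) -> (-14.302,-3.107) [heading=14, draw]
    -- iteration 3/4 --
    FD 13: (-14.302,-3.107) -> (-1.688,0.038) [heading=14, draw]
    LT 270: heading 14 -> 284
    FD 2: (-1.688,0.038) -> (-1.204,-1.902) [heading=284, draw]
    -- iteration 4/4 --
    FD 13: (-1.204,-1.902) -> (1.941,-14.516) [heading=284, draw]
    LT 270: heading 284 -> 194
    FD 2: (1.941,-14.516) -> (0,-15) [heading=194, draw]
  ]
  -- iteration 3/3 --
  LT 322: heading 194 -> 156
  REPEAT 4 [
    -- iteration 1/4 --
    FD 13: (0,-15) -> (-11.876,-9.712) [heading=156, draw]
    LT 270: heading 156 -> 66
    FD 2: (-11.876,-9.712) -> (-11.063,-7.885) [heading=66, draw]
    -- iteration 2/4 --
    FD 13: (-11.063,-7.885) -> (-5.775,3.991) [heading=66, draw]
    LT 270: heading 66 -> 336
    FD 2: (-5.775,3.991) -> (-3.948,3.177) [heading=336, draw]
    -- iteration 3/4 --
    FD 13: (-3.948,3.177) -> (7.928,-2.11) [heading=336, draw]
    LT 270: heading 336 -> 246
    FD 2: (7.928,-2.11) -> (7.115,-3.937) [heading=246, draw]
    -- iteration 4/4 --
    FD 13: (7.115,-3.937) -> (1.827,-15.813) [heading=246, draw]
    LT 270: heading 246 -> 156
    FD 2: (1.827,-15.813) -> (0,-15) [heading=156, draw]
  ]
]
FD 20: (0,-15) -> (-18.271,-6.865) [heading=156, draw]
FD 12: (-18.271,-6.865) -> (-29.233,-1.984) [heading=156, draw]
FD 7: (-29.233,-1.984) -> (-35.628,0.863) [heading=156, draw]
Final: pos=(-35.628,0.863), heading=156, 28 segment(s) drawn

Segment endpoints: x in {-35.628, -29.233, -19.824, -18.592, -18.271, -16.243, -14.302, -13.098, -12.614, -11.876, -11.063, -10.589, -9.58, -9.013, -8.004, -5.775, -3.948, -1.688, -1.204, 0, 0, 0, 0, 0, 1.231, 1.827, 1.941, 7.115, 7.928}, y in {-25.244, -24.013, -18.145, -16.204, -16.009, -15.813, -15, -15, -15, -15, -14.516, -14.433, -13.424, -9.712, -7.885, -6.865, -5.42, -4.189, -3.937, -3.591, -3.107, -2.11, -1.984, -1.902, 0, 0.038, 0.863, 3.177, 3.991}
xmin=-35.628, ymin=-25.244, xmax=7.928, ymax=3.991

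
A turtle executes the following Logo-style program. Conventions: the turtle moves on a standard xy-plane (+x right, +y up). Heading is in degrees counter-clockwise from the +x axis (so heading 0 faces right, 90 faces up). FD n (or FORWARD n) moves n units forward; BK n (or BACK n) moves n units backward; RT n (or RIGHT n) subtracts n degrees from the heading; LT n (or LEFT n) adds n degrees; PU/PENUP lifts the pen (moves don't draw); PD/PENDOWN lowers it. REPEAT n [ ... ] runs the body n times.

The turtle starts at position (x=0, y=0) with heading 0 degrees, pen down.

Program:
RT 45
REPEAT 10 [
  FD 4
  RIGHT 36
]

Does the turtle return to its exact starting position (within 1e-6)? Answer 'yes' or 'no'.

Executing turtle program step by step:
Start: pos=(0,0), heading=0, pen down
RT 45: heading 0 -> 315
REPEAT 10 [
  -- iteration 1/10 --
  FD 4: (0,0) -> (2.828,-2.828) [heading=315, draw]
  RT 36: heading 315 -> 279
  -- iteration 2/10 --
  FD 4: (2.828,-2.828) -> (3.454,-6.779) [heading=279, draw]
  RT 36: heading 279 -> 243
  -- iteration 3/10 --
  FD 4: (3.454,-6.779) -> (1.638,-10.343) [heading=243, draw]
  RT 36: heading 243 -> 207
  -- iteration 4/10 --
  FD 4: (1.638,-10.343) -> (-1.926,-12.159) [heading=207, draw]
  RT 36: heading 207 -> 171
  -- iteration 5/10 --
  FD 4: (-1.926,-12.159) -> (-5.877,-11.533) [heading=171, draw]
  RT 36: heading 171 -> 135
  -- iteration 6/10 --
  FD 4: (-5.877,-11.533) -> (-8.705,-8.705) [heading=135, draw]
  RT 36: heading 135 -> 99
  -- iteration 7/10 --
  FD 4: (-8.705,-8.705) -> (-9.331,-4.754) [heading=99, draw]
  RT 36: heading 99 -> 63
  -- iteration 8/10 --
  FD 4: (-9.331,-4.754) -> (-7.515,-1.19) [heading=63, draw]
  RT 36: heading 63 -> 27
  -- iteration 9/10 --
  FD 4: (-7.515,-1.19) -> (-3.951,0.626) [heading=27, draw]
  RT 36: heading 27 -> 351
  -- iteration 10/10 --
  FD 4: (-3.951,0.626) -> (0,0) [heading=351, draw]
  RT 36: heading 351 -> 315
]
Final: pos=(0,0), heading=315, 10 segment(s) drawn

Start position: (0, 0)
Final position: (0, 0)
Distance = 0; < 1e-6 -> CLOSED

Answer: yes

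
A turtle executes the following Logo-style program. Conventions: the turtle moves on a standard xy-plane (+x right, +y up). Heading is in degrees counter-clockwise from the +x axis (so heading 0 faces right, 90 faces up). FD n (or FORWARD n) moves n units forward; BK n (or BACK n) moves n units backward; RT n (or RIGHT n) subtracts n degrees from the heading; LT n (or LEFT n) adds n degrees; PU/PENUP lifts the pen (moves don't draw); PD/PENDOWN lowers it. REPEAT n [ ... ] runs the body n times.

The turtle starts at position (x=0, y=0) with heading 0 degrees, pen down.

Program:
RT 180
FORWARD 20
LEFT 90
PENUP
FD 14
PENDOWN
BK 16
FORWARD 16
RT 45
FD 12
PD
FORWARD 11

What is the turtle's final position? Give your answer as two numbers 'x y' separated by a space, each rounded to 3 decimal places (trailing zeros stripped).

Answer: -36.263 -30.263

Derivation:
Executing turtle program step by step:
Start: pos=(0,0), heading=0, pen down
RT 180: heading 0 -> 180
FD 20: (0,0) -> (-20,0) [heading=180, draw]
LT 90: heading 180 -> 270
PU: pen up
FD 14: (-20,0) -> (-20,-14) [heading=270, move]
PD: pen down
BK 16: (-20,-14) -> (-20,2) [heading=270, draw]
FD 16: (-20,2) -> (-20,-14) [heading=270, draw]
RT 45: heading 270 -> 225
FD 12: (-20,-14) -> (-28.485,-22.485) [heading=225, draw]
PD: pen down
FD 11: (-28.485,-22.485) -> (-36.263,-30.263) [heading=225, draw]
Final: pos=(-36.263,-30.263), heading=225, 5 segment(s) drawn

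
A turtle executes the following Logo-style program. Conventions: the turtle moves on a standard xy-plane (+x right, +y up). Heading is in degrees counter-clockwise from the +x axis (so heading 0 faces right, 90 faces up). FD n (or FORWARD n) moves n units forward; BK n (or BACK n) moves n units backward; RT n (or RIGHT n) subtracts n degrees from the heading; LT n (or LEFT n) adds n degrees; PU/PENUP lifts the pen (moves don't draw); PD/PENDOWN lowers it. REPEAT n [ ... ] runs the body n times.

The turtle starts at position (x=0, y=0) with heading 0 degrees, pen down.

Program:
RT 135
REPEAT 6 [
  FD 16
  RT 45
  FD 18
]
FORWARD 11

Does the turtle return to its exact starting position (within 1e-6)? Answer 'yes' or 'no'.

Answer: no

Derivation:
Executing turtle program step by step:
Start: pos=(0,0), heading=0, pen down
RT 135: heading 0 -> 225
REPEAT 6 [
  -- iteration 1/6 --
  FD 16: (0,0) -> (-11.314,-11.314) [heading=225, draw]
  RT 45: heading 225 -> 180
  FD 18: (-11.314,-11.314) -> (-29.314,-11.314) [heading=180, draw]
  -- iteration 2/6 --
  FD 16: (-29.314,-11.314) -> (-45.314,-11.314) [heading=180, draw]
  RT 45: heading 180 -> 135
  FD 18: (-45.314,-11.314) -> (-58.042,1.414) [heading=135, draw]
  -- iteration 3/6 --
  FD 16: (-58.042,1.414) -> (-69.355,12.728) [heading=135, draw]
  RT 45: heading 135 -> 90
  FD 18: (-69.355,12.728) -> (-69.355,30.728) [heading=90, draw]
  -- iteration 4/6 --
  FD 16: (-69.355,30.728) -> (-69.355,46.728) [heading=90, draw]
  RT 45: heading 90 -> 45
  FD 18: (-69.355,46.728) -> (-56.627,59.456) [heading=45, draw]
  -- iteration 5/6 --
  FD 16: (-56.627,59.456) -> (-45.314,70.77) [heading=45, draw]
  RT 45: heading 45 -> 0
  FD 18: (-45.314,70.77) -> (-27.314,70.77) [heading=0, draw]
  -- iteration 6/6 --
  FD 16: (-27.314,70.77) -> (-11.314,70.77) [heading=0, draw]
  RT 45: heading 0 -> 315
  FD 18: (-11.314,70.77) -> (1.414,58.042) [heading=315, draw]
]
FD 11: (1.414,58.042) -> (9.192,50.263) [heading=315, draw]
Final: pos=(9.192,50.263), heading=315, 13 segment(s) drawn

Start position: (0, 0)
Final position: (9.192, 50.263)
Distance = 51.097; >= 1e-6 -> NOT closed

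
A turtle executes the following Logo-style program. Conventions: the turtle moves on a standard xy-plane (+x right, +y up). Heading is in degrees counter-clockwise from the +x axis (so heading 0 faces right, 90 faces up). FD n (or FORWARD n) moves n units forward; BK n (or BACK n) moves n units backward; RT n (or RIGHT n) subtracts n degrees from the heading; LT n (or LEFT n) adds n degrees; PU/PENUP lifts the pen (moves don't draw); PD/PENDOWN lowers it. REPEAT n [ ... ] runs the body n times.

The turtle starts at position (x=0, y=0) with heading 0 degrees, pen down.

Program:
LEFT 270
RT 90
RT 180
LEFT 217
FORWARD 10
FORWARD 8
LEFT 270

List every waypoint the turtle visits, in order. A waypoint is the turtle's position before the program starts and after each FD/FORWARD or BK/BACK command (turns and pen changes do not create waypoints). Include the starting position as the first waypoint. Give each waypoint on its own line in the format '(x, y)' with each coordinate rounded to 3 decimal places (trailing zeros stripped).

Executing turtle program step by step:
Start: pos=(0,0), heading=0, pen down
LT 270: heading 0 -> 270
RT 90: heading 270 -> 180
RT 180: heading 180 -> 0
LT 217: heading 0 -> 217
FD 10: (0,0) -> (-7.986,-6.018) [heading=217, draw]
FD 8: (-7.986,-6.018) -> (-14.375,-10.833) [heading=217, draw]
LT 270: heading 217 -> 127
Final: pos=(-14.375,-10.833), heading=127, 2 segment(s) drawn
Waypoints (3 total):
(0, 0)
(-7.986, -6.018)
(-14.375, -10.833)

Answer: (0, 0)
(-7.986, -6.018)
(-14.375, -10.833)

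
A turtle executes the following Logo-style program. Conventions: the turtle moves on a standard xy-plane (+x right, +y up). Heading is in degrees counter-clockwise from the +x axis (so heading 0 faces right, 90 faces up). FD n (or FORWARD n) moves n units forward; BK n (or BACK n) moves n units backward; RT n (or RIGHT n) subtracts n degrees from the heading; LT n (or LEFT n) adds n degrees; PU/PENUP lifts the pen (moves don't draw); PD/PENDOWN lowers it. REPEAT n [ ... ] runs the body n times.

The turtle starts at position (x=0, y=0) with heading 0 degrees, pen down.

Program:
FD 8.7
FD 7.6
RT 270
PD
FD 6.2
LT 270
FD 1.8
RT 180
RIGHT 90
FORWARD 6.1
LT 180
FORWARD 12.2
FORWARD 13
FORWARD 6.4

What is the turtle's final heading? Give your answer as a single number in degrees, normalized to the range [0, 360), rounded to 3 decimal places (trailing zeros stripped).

Answer: 270

Derivation:
Executing turtle program step by step:
Start: pos=(0,0), heading=0, pen down
FD 8.7: (0,0) -> (8.7,0) [heading=0, draw]
FD 7.6: (8.7,0) -> (16.3,0) [heading=0, draw]
RT 270: heading 0 -> 90
PD: pen down
FD 6.2: (16.3,0) -> (16.3,6.2) [heading=90, draw]
LT 270: heading 90 -> 0
FD 1.8: (16.3,6.2) -> (18.1,6.2) [heading=0, draw]
RT 180: heading 0 -> 180
RT 90: heading 180 -> 90
FD 6.1: (18.1,6.2) -> (18.1,12.3) [heading=90, draw]
LT 180: heading 90 -> 270
FD 12.2: (18.1,12.3) -> (18.1,0.1) [heading=270, draw]
FD 13: (18.1,0.1) -> (18.1,-12.9) [heading=270, draw]
FD 6.4: (18.1,-12.9) -> (18.1,-19.3) [heading=270, draw]
Final: pos=(18.1,-19.3), heading=270, 8 segment(s) drawn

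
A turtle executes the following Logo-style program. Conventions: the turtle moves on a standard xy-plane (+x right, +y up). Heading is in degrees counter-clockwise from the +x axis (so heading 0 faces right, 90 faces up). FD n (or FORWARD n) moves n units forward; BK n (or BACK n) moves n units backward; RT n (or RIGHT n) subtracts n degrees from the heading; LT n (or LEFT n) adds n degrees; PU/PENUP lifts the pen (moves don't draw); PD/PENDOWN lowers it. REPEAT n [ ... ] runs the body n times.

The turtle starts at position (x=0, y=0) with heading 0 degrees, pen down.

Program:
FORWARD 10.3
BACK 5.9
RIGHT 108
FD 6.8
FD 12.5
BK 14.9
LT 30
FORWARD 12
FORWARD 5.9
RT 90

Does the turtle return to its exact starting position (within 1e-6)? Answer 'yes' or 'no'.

Answer: no

Derivation:
Executing turtle program step by step:
Start: pos=(0,0), heading=0, pen down
FD 10.3: (0,0) -> (10.3,0) [heading=0, draw]
BK 5.9: (10.3,0) -> (4.4,0) [heading=0, draw]
RT 108: heading 0 -> 252
FD 6.8: (4.4,0) -> (2.299,-6.467) [heading=252, draw]
FD 12.5: (2.299,-6.467) -> (-1.564,-18.355) [heading=252, draw]
BK 14.9: (-1.564,-18.355) -> (3.04,-4.185) [heading=252, draw]
LT 30: heading 252 -> 282
FD 12: (3.04,-4.185) -> (5.535,-15.922) [heading=282, draw]
FD 5.9: (5.535,-15.922) -> (6.762,-21.693) [heading=282, draw]
RT 90: heading 282 -> 192
Final: pos=(6.762,-21.693), heading=192, 7 segment(s) drawn

Start position: (0, 0)
Final position: (6.762, -21.693)
Distance = 22.723; >= 1e-6 -> NOT closed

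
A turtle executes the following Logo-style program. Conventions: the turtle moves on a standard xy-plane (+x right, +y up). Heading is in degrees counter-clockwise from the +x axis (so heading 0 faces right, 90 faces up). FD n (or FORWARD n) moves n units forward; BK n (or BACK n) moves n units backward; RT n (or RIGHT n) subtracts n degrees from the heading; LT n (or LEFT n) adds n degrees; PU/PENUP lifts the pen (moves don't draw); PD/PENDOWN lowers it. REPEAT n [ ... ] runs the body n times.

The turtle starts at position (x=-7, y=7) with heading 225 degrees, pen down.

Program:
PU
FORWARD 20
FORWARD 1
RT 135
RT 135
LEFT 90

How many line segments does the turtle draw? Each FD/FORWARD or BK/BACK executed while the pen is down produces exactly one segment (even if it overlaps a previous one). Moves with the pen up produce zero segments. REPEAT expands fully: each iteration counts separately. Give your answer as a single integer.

Executing turtle program step by step:
Start: pos=(-7,7), heading=225, pen down
PU: pen up
FD 20: (-7,7) -> (-21.142,-7.142) [heading=225, move]
FD 1: (-21.142,-7.142) -> (-21.849,-7.849) [heading=225, move]
RT 135: heading 225 -> 90
RT 135: heading 90 -> 315
LT 90: heading 315 -> 45
Final: pos=(-21.849,-7.849), heading=45, 0 segment(s) drawn
Segments drawn: 0

Answer: 0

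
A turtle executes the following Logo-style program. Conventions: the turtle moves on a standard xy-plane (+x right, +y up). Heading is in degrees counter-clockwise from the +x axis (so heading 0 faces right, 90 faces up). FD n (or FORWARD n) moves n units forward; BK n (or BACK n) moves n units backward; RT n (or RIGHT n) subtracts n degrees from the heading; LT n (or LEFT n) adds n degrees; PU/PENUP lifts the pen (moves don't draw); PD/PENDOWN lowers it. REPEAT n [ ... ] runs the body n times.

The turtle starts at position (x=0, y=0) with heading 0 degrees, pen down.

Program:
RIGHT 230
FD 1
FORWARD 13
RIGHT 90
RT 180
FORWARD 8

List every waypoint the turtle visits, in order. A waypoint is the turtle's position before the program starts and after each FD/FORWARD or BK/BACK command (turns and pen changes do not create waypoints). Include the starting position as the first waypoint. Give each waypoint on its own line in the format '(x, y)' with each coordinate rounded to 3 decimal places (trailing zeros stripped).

Executing turtle program step by step:
Start: pos=(0,0), heading=0, pen down
RT 230: heading 0 -> 130
FD 1: (0,0) -> (-0.643,0.766) [heading=130, draw]
FD 13: (-0.643,0.766) -> (-8.999,10.725) [heading=130, draw]
RT 90: heading 130 -> 40
RT 180: heading 40 -> 220
FD 8: (-8.999,10.725) -> (-15.127,5.582) [heading=220, draw]
Final: pos=(-15.127,5.582), heading=220, 3 segment(s) drawn
Waypoints (4 total):
(0, 0)
(-0.643, 0.766)
(-8.999, 10.725)
(-15.127, 5.582)

Answer: (0, 0)
(-0.643, 0.766)
(-8.999, 10.725)
(-15.127, 5.582)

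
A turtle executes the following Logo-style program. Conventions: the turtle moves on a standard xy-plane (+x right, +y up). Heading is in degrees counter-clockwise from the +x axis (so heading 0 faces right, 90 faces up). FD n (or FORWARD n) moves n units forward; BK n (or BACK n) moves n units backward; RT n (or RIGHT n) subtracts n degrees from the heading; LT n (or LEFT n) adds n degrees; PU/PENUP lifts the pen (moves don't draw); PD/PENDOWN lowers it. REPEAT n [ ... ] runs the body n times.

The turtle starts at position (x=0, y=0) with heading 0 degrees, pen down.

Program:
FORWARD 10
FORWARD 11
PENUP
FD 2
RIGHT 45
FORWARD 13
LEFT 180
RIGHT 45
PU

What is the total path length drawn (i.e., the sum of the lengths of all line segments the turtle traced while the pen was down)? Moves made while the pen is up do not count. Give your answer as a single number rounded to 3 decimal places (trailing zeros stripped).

Executing turtle program step by step:
Start: pos=(0,0), heading=0, pen down
FD 10: (0,0) -> (10,0) [heading=0, draw]
FD 11: (10,0) -> (21,0) [heading=0, draw]
PU: pen up
FD 2: (21,0) -> (23,0) [heading=0, move]
RT 45: heading 0 -> 315
FD 13: (23,0) -> (32.192,-9.192) [heading=315, move]
LT 180: heading 315 -> 135
RT 45: heading 135 -> 90
PU: pen up
Final: pos=(32.192,-9.192), heading=90, 2 segment(s) drawn

Segment lengths:
  seg 1: (0,0) -> (10,0), length = 10
  seg 2: (10,0) -> (21,0), length = 11
Total = 21

Answer: 21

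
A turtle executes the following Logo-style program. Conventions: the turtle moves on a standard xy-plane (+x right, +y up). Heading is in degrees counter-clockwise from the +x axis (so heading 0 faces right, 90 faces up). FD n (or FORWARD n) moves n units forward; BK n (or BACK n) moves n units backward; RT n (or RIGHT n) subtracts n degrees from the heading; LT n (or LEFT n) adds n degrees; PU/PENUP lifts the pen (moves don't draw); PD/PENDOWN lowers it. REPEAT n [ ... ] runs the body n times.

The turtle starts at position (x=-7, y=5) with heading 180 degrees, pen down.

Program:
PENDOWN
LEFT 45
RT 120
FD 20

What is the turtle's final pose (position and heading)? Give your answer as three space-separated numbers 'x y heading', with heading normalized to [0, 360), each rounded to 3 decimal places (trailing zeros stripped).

Executing turtle program step by step:
Start: pos=(-7,5), heading=180, pen down
PD: pen down
LT 45: heading 180 -> 225
RT 120: heading 225 -> 105
FD 20: (-7,5) -> (-12.176,24.319) [heading=105, draw]
Final: pos=(-12.176,24.319), heading=105, 1 segment(s) drawn

Answer: -12.176 24.319 105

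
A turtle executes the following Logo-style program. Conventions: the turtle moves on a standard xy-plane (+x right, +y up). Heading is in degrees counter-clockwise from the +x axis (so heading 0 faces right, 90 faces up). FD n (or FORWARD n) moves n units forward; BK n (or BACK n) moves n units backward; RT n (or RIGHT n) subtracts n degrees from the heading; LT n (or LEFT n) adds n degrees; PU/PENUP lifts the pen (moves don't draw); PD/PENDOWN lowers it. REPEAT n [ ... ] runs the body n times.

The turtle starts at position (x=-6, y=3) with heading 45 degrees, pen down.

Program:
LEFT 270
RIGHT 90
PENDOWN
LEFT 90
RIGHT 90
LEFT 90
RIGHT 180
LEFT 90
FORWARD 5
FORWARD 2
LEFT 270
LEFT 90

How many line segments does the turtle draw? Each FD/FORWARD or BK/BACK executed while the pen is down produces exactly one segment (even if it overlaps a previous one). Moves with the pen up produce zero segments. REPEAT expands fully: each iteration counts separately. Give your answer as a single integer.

Executing turtle program step by step:
Start: pos=(-6,3), heading=45, pen down
LT 270: heading 45 -> 315
RT 90: heading 315 -> 225
PD: pen down
LT 90: heading 225 -> 315
RT 90: heading 315 -> 225
LT 90: heading 225 -> 315
RT 180: heading 315 -> 135
LT 90: heading 135 -> 225
FD 5: (-6,3) -> (-9.536,-0.536) [heading=225, draw]
FD 2: (-9.536,-0.536) -> (-10.95,-1.95) [heading=225, draw]
LT 270: heading 225 -> 135
LT 90: heading 135 -> 225
Final: pos=(-10.95,-1.95), heading=225, 2 segment(s) drawn
Segments drawn: 2

Answer: 2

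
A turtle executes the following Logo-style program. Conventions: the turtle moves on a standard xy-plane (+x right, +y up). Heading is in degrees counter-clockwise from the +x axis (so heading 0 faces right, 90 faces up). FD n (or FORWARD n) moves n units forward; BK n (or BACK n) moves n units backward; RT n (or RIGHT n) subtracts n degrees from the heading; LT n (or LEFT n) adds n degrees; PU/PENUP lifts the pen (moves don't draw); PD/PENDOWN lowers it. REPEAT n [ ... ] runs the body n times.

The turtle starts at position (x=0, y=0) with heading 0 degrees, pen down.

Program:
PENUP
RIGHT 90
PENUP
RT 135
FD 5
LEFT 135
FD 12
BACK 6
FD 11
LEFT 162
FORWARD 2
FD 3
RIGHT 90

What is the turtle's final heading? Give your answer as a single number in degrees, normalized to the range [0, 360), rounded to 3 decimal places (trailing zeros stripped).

Executing turtle program step by step:
Start: pos=(0,0), heading=0, pen down
PU: pen up
RT 90: heading 0 -> 270
PU: pen up
RT 135: heading 270 -> 135
FD 5: (0,0) -> (-3.536,3.536) [heading=135, move]
LT 135: heading 135 -> 270
FD 12: (-3.536,3.536) -> (-3.536,-8.464) [heading=270, move]
BK 6: (-3.536,-8.464) -> (-3.536,-2.464) [heading=270, move]
FD 11: (-3.536,-2.464) -> (-3.536,-13.464) [heading=270, move]
LT 162: heading 270 -> 72
FD 2: (-3.536,-13.464) -> (-2.917,-11.562) [heading=72, move]
FD 3: (-2.917,-11.562) -> (-1.99,-8.709) [heading=72, move]
RT 90: heading 72 -> 342
Final: pos=(-1.99,-8.709), heading=342, 0 segment(s) drawn

Answer: 342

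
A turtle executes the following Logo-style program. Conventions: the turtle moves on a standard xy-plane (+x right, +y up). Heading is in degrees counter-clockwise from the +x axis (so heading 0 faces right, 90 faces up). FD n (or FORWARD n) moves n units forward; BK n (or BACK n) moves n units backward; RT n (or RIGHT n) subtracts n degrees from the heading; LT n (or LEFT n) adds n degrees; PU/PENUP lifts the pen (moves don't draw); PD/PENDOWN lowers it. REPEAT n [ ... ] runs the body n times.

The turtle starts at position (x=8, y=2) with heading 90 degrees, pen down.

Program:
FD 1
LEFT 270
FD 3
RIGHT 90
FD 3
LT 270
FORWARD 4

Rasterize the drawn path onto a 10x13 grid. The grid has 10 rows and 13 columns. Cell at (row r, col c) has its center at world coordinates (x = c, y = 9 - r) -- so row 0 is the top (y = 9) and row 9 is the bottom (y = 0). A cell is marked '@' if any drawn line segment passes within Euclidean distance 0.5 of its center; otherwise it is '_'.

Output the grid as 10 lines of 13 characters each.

Segment 0: (8,2) -> (8,3)
Segment 1: (8,3) -> (11,3)
Segment 2: (11,3) -> (11,-0)
Segment 3: (11,-0) -> (7,0)

Answer: _____________
_____________
_____________
_____________
_____________
_____________
________@@@@_
________@__@_
___________@_
_______@@@@@_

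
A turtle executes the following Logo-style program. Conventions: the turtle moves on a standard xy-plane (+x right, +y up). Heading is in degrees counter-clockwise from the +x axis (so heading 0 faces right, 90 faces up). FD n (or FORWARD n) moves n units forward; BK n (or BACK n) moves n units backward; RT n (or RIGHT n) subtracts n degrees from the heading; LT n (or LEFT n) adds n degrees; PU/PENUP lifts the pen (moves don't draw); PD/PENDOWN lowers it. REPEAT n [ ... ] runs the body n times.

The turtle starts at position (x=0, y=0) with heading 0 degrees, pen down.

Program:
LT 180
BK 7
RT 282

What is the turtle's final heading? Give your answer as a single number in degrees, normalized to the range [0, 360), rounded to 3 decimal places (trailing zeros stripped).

Executing turtle program step by step:
Start: pos=(0,0), heading=0, pen down
LT 180: heading 0 -> 180
BK 7: (0,0) -> (7,0) [heading=180, draw]
RT 282: heading 180 -> 258
Final: pos=(7,0), heading=258, 1 segment(s) drawn

Answer: 258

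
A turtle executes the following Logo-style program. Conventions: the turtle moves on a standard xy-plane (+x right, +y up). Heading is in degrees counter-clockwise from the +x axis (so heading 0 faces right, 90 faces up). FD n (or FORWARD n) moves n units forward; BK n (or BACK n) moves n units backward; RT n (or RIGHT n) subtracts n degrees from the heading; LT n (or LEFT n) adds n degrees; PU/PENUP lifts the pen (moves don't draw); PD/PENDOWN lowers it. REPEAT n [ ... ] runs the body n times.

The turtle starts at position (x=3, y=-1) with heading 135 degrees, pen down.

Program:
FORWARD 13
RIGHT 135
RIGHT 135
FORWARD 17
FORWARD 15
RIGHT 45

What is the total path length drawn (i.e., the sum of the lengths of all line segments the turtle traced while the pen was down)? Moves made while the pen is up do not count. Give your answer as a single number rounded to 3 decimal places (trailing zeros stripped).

Answer: 45

Derivation:
Executing turtle program step by step:
Start: pos=(3,-1), heading=135, pen down
FD 13: (3,-1) -> (-6.192,8.192) [heading=135, draw]
RT 135: heading 135 -> 0
RT 135: heading 0 -> 225
FD 17: (-6.192,8.192) -> (-18.213,-3.828) [heading=225, draw]
FD 15: (-18.213,-3.828) -> (-28.82,-14.435) [heading=225, draw]
RT 45: heading 225 -> 180
Final: pos=(-28.82,-14.435), heading=180, 3 segment(s) drawn

Segment lengths:
  seg 1: (3,-1) -> (-6.192,8.192), length = 13
  seg 2: (-6.192,8.192) -> (-18.213,-3.828), length = 17
  seg 3: (-18.213,-3.828) -> (-28.82,-14.435), length = 15
Total = 45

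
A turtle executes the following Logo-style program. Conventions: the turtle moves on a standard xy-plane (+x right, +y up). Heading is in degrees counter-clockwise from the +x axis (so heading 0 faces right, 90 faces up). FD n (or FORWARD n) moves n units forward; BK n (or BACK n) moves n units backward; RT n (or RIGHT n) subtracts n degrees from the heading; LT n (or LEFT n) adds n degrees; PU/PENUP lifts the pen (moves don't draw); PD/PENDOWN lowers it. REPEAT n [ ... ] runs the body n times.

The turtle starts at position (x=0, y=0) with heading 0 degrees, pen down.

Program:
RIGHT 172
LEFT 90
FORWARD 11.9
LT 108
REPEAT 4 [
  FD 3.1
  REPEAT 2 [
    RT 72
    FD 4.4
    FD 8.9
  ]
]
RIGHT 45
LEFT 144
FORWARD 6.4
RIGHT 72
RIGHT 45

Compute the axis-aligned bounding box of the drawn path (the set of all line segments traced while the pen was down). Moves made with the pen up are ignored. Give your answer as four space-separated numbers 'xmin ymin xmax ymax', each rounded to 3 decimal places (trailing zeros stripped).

Executing turtle program step by step:
Start: pos=(0,0), heading=0, pen down
RT 172: heading 0 -> 188
LT 90: heading 188 -> 278
FD 11.9: (0,0) -> (1.656,-11.784) [heading=278, draw]
LT 108: heading 278 -> 26
REPEAT 4 [
  -- iteration 1/4 --
  FD 3.1: (1.656,-11.784) -> (4.442,-10.425) [heading=26, draw]
  REPEAT 2 [
    -- iteration 1/2 --
    RT 72: heading 26 -> 314
    FD 4.4: (4.442,-10.425) -> (7.499,-13.59) [heading=314, draw]
    FD 8.9: (7.499,-13.59) -> (13.681,-19.992) [heading=314, draw]
    -- iteration 2/2 --
    RT 72: heading 314 -> 242
    FD 4.4: (13.681,-19.992) -> (11.616,-23.877) [heading=242, draw]
    FD 8.9: (11.616,-23.877) -> (7.437,-31.736) [heading=242, draw]
  ]
  -- iteration 2/4 --
  FD 3.1: (7.437,-31.736) -> (5.982,-34.473) [heading=242, draw]
  REPEAT 2 [
    -- iteration 1/2 --
    RT 72: heading 242 -> 170
    FD 4.4: (5.982,-34.473) -> (1.649,-33.709) [heading=170, draw]
    FD 8.9: (1.649,-33.709) -> (-7.116,-32.163) [heading=170, draw]
    -- iteration 2/2 --
    RT 72: heading 170 -> 98
    FD 4.4: (-7.116,-32.163) -> (-7.728,-27.806) [heading=98, draw]
    FD 8.9: (-7.728,-27.806) -> (-8.967,-18.993) [heading=98, draw]
  ]
  -- iteration 3/4 --
  FD 3.1: (-8.967,-18.993) -> (-9.398,-15.923) [heading=98, draw]
  REPEAT 2 [
    -- iteration 1/2 --
    RT 72: heading 98 -> 26
    FD 4.4: (-9.398,-15.923) -> (-5.444,-13.994) [heading=26, draw]
    FD 8.9: (-5.444,-13.994) -> (2.556,-10.093) [heading=26, draw]
    -- iteration 2/2 --
    RT 72: heading 26 -> 314
    FD 4.4: (2.556,-10.093) -> (5.612,-13.258) [heading=314, draw]
    FD 8.9: (5.612,-13.258) -> (11.795,-19.66) [heading=314, draw]
  ]
  -- iteration 4/4 --
  FD 3.1: (11.795,-19.66) -> (13.948,-21.89) [heading=314, draw]
  REPEAT 2 [
    -- iteration 1/2 --
    RT 72: heading 314 -> 242
    FD 4.4: (13.948,-21.89) -> (11.882,-25.775) [heading=242, draw]
    FD 8.9: (11.882,-25.775) -> (7.704,-33.633) [heading=242, draw]
    -- iteration 2/2 --
    RT 72: heading 242 -> 170
    FD 4.4: (7.704,-33.633) -> (3.371,-32.869) [heading=170, draw]
    FD 8.9: (3.371,-32.869) -> (-5.394,-31.323) [heading=170, draw]
  ]
]
RT 45: heading 170 -> 125
LT 144: heading 125 -> 269
FD 6.4: (-5.394,-31.323) -> (-5.506,-37.722) [heading=269, draw]
RT 72: heading 269 -> 197
RT 45: heading 197 -> 152
Final: pos=(-5.506,-37.722), heading=152, 22 segment(s) drawn

Segment endpoints: x in {-9.398, -8.967, -7.728, -7.116, -5.506, -5.444, -5.394, 0, 1.649, 1.656, 2.556, 3.371, 4.442, 5.612, 5.982, 7.437, 7.499, 7.704, 11.616, 11.795, 11.882, 13.681, 13.948}, y in {-37.722, -34.473, -33.709, -33.633, -32.869, -32.163, -31.736, -31.323, -27.806, -25.775, -23.877, -21.89, -19.992, -19.66, -18.993, -15.923, -13.994, -13.59, -13.258, -11.784, -10.425, -10.093, 0}
xmin=-9.398, ymin=-37.722, xmax=13.948, ymax=0

Answer: -9.398 -37.722 13.948 0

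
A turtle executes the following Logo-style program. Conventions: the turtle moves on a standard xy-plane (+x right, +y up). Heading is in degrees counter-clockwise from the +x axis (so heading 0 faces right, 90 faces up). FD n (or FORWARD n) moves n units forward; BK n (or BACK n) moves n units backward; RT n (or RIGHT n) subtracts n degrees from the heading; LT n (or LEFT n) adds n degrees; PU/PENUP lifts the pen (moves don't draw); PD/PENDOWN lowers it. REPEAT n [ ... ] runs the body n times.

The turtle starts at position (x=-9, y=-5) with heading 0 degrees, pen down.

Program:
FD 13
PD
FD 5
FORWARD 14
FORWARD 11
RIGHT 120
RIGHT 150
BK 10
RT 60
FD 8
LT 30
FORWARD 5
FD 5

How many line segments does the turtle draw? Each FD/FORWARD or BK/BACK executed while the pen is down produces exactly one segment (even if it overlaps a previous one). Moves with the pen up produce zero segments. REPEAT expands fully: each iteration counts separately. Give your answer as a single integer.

Answer: 8

Derivation:
Executing turtle program step by step:
Start: pos=(-9,-5), heading=0, pen down
FD 13: (-9,-5) -> (4,-5) [heading=0, draw]
PD: pen down
FD 5: (4,-5) -> (9,-5) [heading=0, draw]
FD 14: (9,-5) -> (23,-5) [heading=0, draw]
FD 11: (23,-5) -> (34,-5) [heading=0, draw]
RT 120: heading 0 -> 240
RT 150: heading 240 -> 90
BK 10: (34,-5) -> (34,-15) [heading=90, draw]
RT 60: heading 90 -> 30
FD 8: (34,-15) -> (40.928,-11) [heading=30, draw]
LT 30: heading 30 -> 60
FD 5: (40.928,-11) -> (43.428,-6.67) [heading=60, draw]
FD 5: (43.428,-6.67) -> (45.928,-2.34) [heading=60, draw]
Final: pos=(45.928,-2.34), heading=60, 8 segment(s) drawn
Segments drawn: 8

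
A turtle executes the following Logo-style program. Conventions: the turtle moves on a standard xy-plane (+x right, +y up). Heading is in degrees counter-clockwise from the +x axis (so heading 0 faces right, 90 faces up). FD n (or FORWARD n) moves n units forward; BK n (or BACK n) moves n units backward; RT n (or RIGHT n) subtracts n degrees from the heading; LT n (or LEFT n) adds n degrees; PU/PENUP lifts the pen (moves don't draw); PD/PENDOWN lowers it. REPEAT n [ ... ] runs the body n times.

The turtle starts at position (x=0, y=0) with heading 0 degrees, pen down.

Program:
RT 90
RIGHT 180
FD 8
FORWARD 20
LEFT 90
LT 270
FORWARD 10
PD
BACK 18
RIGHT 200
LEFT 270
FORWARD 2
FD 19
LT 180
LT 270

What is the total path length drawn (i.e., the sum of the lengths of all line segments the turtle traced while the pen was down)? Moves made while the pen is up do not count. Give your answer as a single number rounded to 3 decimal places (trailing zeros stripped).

Answer: 77

Derivation:
Executing turtle program step by step:
Start: pos=(0,0), heading=0, pen down
RT 90: heading 0 -> 270
RT 180: heading 270 -> 90
FD 8: (0,0) -> (0,8) [heading=90, draw]
FD 20: (0,8) -> (0,28) [heading=90, draw]
LT 90: heading 90 -> 180
LT 270: heading 180 -> 90
FD 10: (0,28) -> (0,38) [heading=90, draw]
PD: pen down
BK 18: (0,38) -> (0,20) [heading=90, draw]
RT 200: heading 90 -> 250
LT 270: heading 250 -> 160
FD 2: (0,20) -> (-1.879,20.684) [heading=160, draw]
FD 19: (-1.879,20.684) -> (-19.734,27.182) [heading=160, draw]
LT 180: heading 160 -> 340
LT 270: heading 340 -> 250
Final: pos=(-19.734,27.182), heading=250, 6 segment(s) drawn

Segment lengths:
  seg 1: (0,0) -> (0,8), length = 8
  seg 2: (0,8) -> (0,28), length = 20
  seg 3: (0,28) -> (0,38), length = 10
  seg 4: (0,38) -> (0,20), length = 18
  seg 5: (0,20) -> (-1.879,20.684), length = 2
  seg 6: (-1.879,20.684) -> (-19.734,27.182), length = 19
Total = 77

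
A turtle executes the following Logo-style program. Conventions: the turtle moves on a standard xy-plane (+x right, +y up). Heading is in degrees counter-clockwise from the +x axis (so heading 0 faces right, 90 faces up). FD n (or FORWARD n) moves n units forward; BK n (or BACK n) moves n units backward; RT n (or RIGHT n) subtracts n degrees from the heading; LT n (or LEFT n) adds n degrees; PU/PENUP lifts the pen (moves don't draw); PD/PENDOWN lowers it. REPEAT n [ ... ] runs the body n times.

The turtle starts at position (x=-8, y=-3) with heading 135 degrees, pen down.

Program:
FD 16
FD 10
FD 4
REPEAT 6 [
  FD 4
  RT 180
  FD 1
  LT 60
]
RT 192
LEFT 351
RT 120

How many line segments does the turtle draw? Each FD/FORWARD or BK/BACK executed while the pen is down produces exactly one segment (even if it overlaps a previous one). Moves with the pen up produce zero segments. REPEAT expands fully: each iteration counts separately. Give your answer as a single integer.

Answer: 15

Derivation:
Executing turtle program step by step:
Start: pos=(-8,-3), heading=135, pen down
FD 16: (-8,-3) -> (-19.314,8.314) [heading=135, draw]
FD 10: (-19.314,8.314) -> (-26.385,15.385) [heading=135, draw]
FD 4: (-26.385,15.385) -> (-29.213,18.213) [heading=135, draw]
REPEAT 6 [
  -- iteration 1/6 --
  FD 4: (-29.213,18.213) -> (-32.042,21.042) [heading=135, draw]
  RT 180: heading 135 -> 315
  FD 1: (-32.042,21.042) -> (-31.335,20.335) [heading=315, draw]
  LT 60: heading 315 -> 15
  -- iteration 2/6 --
  FD 4: (-31.335,20.335) -> (-27.471,21.37) [heading=15, draw]
  RT 180: heading 15 -> 195
  FD 1: (-27.471,21.37) -> (-28.437,21.111) [heading=195, draw]
  LT 60: heading 195 -> 255
  -- iteration 3/6 --
  FD 4: (-28.437,21.111) -> (-29.472,17.247) [heading=255, draw]
  RT 180: heading 255 -> 75
  FD 1: (-29.472,17.247) -> (-29.213,18.213) [heading=75, draw]
  LT 60: heading 75 -> 135
  -- iteration 4/6 --
  FD 4: (-29.213,18.213) -> (-32.042,21.042) [heading=135, draw]
  RT 180: heading 135 -> 315
  FD 1: (-32.042,21.042) -> (-31.335,20.335) [heading=315, draw]
  LT 60: heading 315 -> 15
  -- iteration 5/6 --
  FD 4: (-31.335,20.335) -> (-27.471,21.37) [heading=15, draw]
  RT 180: heading 15 -> 195
  FD 1: (-27.471,21.37) -> (-28.437,21.111) [heading=195, draw]
  LT 60: heading 195 -> 255
  -- iteration 6/6 --
  FD 4: (-28.437,21.111) -> (-29.472,17.247) [heading=255, draw]
  RT 180: heading 255 -> 75
  FD 1: (-29.472,17.247) -> (-29.213,18.213) [heading=75, draw]
  LT 60: heading 75 -> 135
]
RT 192: heading 135 -> 303
LT 351: heading 303 -> 294
RT 120: heading 294 -> 174
Final: pos=(-29.213,18.213), heading=174, 15 segment(s) drawn
Segments drawn: 15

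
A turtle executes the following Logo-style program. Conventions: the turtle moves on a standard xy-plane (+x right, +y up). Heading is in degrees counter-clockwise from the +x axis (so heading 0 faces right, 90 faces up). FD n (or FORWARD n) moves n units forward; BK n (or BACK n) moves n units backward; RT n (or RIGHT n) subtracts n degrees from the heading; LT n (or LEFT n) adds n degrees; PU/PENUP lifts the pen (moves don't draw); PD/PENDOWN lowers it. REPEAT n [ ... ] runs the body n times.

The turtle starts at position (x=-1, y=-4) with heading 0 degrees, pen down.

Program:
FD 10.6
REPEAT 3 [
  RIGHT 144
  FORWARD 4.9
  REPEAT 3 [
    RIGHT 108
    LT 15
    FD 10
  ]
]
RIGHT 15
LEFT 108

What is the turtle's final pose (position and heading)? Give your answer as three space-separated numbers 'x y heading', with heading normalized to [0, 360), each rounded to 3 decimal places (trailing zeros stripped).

Answer: 15.597 -9.059 264

Derivation:
Executing turtle program step by step:
Start: pos=(-1,-4), heading=0, pen down
FD 10.6: (-1,-4) -> (9.6,-4) [heading=0, draw]
REPEAT 3 [
  -- iteration 1/3 --
  RT 144: heading 0 -> 216
  FD 4.9: (9.6,-4) -> (5.636,-6.88) [heading=216, draw]
  REPEAT 3 [
    -- iteration 1/3 --
    RT 108: heading 216 -> 108
    LT 15: heading 108 -> 123
    FD 10: (5.636,-6.88) -> (0.189,1.507) [heading=123, draw]
    -- iteration 2/3 --
    RT 108: heading 123 -> 15
    LT 15: heading 15 -> 30
    FD 10: (0.189,1.507) -> (8.85,6.507) [heading=30, draw]
    -- iteration 3/3 --
    RT 108: heading 30 -> 282
    LT 15: heading 282 -> 297
    FD 10: (8.85,6.507) -> (13.39,-2.404) [heading=297, draw]
  ]
  -- iteration 2/3 --
  RT 144: heading 297 -> 153
  FD 4.9: (13.39,-2.404) -> (9.024,-0.179) [heading=153, draw]
  REPEAT 3 [
    -- iteration 1/3 --
    RT 108: heading 153 -> 45
    LT 15: heading 45 -> 60
    FD 10: (9.024,-0.179) -> (14.024,8.481) [heading=60, draw]
    -- iteration 2/3 --
    RT 108: heading 60 -> 312
    LT 15: heading 312 -> 327
    FD 10: (14.024,8.481) -> (22.41,3.035) [heading=327, draw]
    -- iteration 3/3 --
    RT 108: heading 327 -> 219
    LT 15: heading 219 -> 234
    FD 10: (22.41,3.035) -> (16.533,-5.055) [heading=234, draw]
  ]
  -- iteration 3/3 --
  RT 144: heading 234 -> 90
  FD 4.9: (16.533,-5.055) -> (16.533,-0.155) [heading=90, draw]
  REPEAT 3 [
    -- iteration 1/3 --
    RT 108: heading 90 -> 342
    LT 15: heading 342 -> 357
    FD 10: (16.533,-0.155) -> (26.519,-0.679) [heading=357, draw]
    -- iteration 2/3 --
    RT 108: heading 357 -> 249
    LT 15: heading 249 -> 264
    FD 10: (26.519,-0.679) -> (25.474,-10.624) [heading=264, draw]
    -- iteration 3/3 --
    RT 108: heading 264 -> 156
    LT 15: heading 156 -> 171
    FD 10: (25.474,-10.624) -> (15.597,-9.059) [heading=171, draw]
  ]
]
RT 15: heading 171 -> 156
LT 108: heading 156 -> 264
Final: pos=(15.597,-9.059), heading=264, 13 segment(s) drawn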